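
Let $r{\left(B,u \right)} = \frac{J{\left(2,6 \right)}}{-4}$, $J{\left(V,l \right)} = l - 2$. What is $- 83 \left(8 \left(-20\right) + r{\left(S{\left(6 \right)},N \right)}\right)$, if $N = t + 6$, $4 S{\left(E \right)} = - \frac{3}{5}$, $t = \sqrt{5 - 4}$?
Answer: $13363$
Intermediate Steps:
$J{\left(V,l \right)} = -2 + l$ ($J{\left(V,l \right)} = l - 2 = -2 + l$)
$t = 1$ ($t = \sqrt{1} = 1$)
$S{\left(E \right)} = - \frac{3}{20}$ ($S{\left(E \right)} = \frac{\left(-3\right) \frac{1}{5}}{4} = \frac{1}{4} \left(- \frac{3}{5}\right) = - \frac{3}{20}$)
$N = 7$ ($N = 1 + 6 = 7$)
$r{\left(B,u \right)} = -1$ ($r{\left(B,u \right)} = \frac{-2 + 6}{-4} = 4 \left(- \frac{1}{4}\right) = -1$)
$- 83 \left(8 \left(-20\right) + r{\left(S{\left(6 \right)},N \right)}\right) = - 83 \left(8 \left(-20\right) - 1\right) = - 83 \left(-160 - 1\right) = \left(-83\right) \left(-161\right) = 13363$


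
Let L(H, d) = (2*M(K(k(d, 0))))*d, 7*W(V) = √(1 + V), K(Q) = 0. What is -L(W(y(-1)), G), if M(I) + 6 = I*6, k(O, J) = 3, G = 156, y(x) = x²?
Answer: 1872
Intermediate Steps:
M(I) = -6 + 6*I (M(I) = -6 + I*6 = -6 + 6*I)
W(V) = √(1 + V)/7
L(H, d) = -12*d (L(H, d) = (2*(-6 + 6*0))*d = (2*(-6 + 0))*d = (2*(-6))*d = -12*d)
-L(W(y(-1)), G) = -(-12)*156 = -1*(-1872) = 1872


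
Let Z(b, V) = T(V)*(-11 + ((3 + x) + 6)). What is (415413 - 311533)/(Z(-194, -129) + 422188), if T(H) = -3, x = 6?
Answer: 12985/52772 ≈ 0.24606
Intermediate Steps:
Z(b, V) = -12 (Z(b, V) = -3*(-11 + ((3 + 6) + 6)) = -3*(-11 + (9 + 6)) = -3*(-11 + 15) = -3*4 = -12)
(415413 - 311533)/(Z(-194, -129) + 422188) = (415413 - 311533)/(-12 + 422188) = 103880/422176 = 103880*(1/422176) = 12985/52772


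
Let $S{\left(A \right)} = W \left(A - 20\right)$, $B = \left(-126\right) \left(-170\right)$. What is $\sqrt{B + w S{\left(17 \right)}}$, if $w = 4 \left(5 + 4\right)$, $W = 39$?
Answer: $6 \sqrt{478} \approx 131.18$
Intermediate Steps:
$B = 21420$
$w = 36$ ($w = 4 \cdot 9 = 36$)
$S{\left(A \right)} = -780 + 39 A$ ($S{\left(A \right)} = 39 \left(A - 20\right) = 39 \left(-20 + A\right) = -780 + 39 A$)
$\sqrt{B + w S{\left(17 \right)}} = \sqrt{21420 + 36 \left(-780 + 39 \cdot 17\right)} = \sqrt{21420 + 36 \left(-780 + 663\right)} = \sqrt{21420 + 36 \left(-117\right)} = \sqrt{21420 - 4212} = \sqrt{17208} = 6 \sqrt{478}$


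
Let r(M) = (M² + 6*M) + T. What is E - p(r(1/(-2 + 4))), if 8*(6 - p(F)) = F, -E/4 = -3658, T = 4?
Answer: 468061/32 ≈ 14627.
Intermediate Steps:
r(M) = 4 + M² + 6*M (r(M) = (M² + 6*M) + 4 = 4 + M² + 6*M)
E = 14632 (E = -4*(-3658) = 14632)
p(F) = 6 - F/8
E - p(r(1/(-2 + 4))) = 14632 - (6 - (4 + (1/(-2 + 4))² + 6/(-2 + 4))/8) = 14632 - (6 - (4 + (1/2)² + 6/2)/8) = 14632 - (6 - (4 + (½)² + 6*(½))/8) = 14632 - (6 - (4 + ¼ + 3)/8) = 14632 - (6 - ⅛*29/4) = 14632 - (6 - 29/32) = 14632 - 1*163/32 = 14632 - 163/32 = 468061/32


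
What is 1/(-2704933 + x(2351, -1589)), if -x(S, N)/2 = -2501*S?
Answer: 1/9054769 ≈ 1.1044e-7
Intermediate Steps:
x(S, N) = 5002*S (x(S, N) = -(-5002)*S = 5002*S)
1/(-2704933 + x(2351, -1589)) = 1/(-2704933 + 5002*2351) = 1/(-2704933 + 11759702) = 1/9054769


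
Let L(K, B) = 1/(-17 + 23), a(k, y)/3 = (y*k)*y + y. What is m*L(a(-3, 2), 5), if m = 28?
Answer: 14/3 ≈ 4.6667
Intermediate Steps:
a(k, y) = 3*y + 3*k*y² (a(k, y) = 3*((y*k)*y + y) = 3*((k*y)*y + y) = 3*(k*y² + y) = 3*(y + k*y²) = 3*y + 3*k*y²)
L(K, B) = ⅙ (L(K, B) = 1/6 = ⅙)
m*L(a(-3, 2), 5) = 28*(⅙) = 14/3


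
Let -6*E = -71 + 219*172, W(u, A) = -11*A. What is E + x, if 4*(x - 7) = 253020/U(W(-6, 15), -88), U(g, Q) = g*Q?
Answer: -18163969/2904 ≈ -6254.8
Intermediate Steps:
U(g, Q) = Q*g
E = -37597/6 (E = -(-71 + 219*172)/6 = -(-71 + 37668)/6 = -1/6*37597 = -37597/6 ≈ -6266.2)
x = 10993/968 (x = 7 + (253020/((-(-968)*15)))/4 = 7 + (253020/((-88*(-165))))/4 = 7 + (253020/14520)/4 = 7 + (253020*(1/14520))/4 = 7 + (1/4)*(4217/242) = 7 + 4217/968 = 10993/968 ≈ 11.356)
E + x = -37597/6 + 10993/968 = -18163969/2904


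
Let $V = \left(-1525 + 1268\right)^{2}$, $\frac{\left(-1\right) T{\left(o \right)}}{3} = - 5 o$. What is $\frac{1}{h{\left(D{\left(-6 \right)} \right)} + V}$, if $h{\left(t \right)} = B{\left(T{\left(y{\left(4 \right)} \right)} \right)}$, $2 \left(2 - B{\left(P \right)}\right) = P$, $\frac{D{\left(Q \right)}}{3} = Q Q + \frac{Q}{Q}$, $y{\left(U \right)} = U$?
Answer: $\frac{1}{66021} \approx 1.5147 \cdot 10^{-5}$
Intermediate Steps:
$T{\left(o \right)} = 15 o$ ($T{\left(o \right)} = - 3 \left(- 5 o\right) = 15 o$)
$D{\left(Q \right)} = 3 + 3 Q^{2}$ ($D{\left(Q \right)} = 3 \left(Q Q + \frac{Q}{Q}\right) = 3 \left(Q^{2} + 1\right) = 3 \left(1 + Q^{2}\right) = 3 + 3 Q^{2}$)
$B{\left(P \right)} = 2 - \frac{P}{2}$
$h{\left(t \right)} = -28$ ($h{\left(t \right)} = 2 - \frac{15 \cdot 4}{2} = 2 - 30 = -28$)
$V = 66049$ ($V = \left(-257\right)^{2} = 66049$)
$\frac{1}{h{\left(D{\left(-6 \right)} \right)} + V} = \frac{1}{-28 + 66049} = \frac{1}{66021}$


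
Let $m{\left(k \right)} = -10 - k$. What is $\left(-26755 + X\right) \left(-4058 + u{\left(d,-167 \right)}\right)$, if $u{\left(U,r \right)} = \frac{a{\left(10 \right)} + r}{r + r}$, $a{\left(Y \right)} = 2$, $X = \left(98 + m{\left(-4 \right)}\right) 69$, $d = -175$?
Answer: $\frac{27655709249}{334} \approx 8.2802 \cdot 10^{7}$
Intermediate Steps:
$X = 6348$ ($X = \left(98 - 6\right) 69 = 92 \cdot 69 = 6348$)
$u{\left(U,r \right)} = \frac{2 + r}{2 r}$ ($u{\left(U,r \right)} = \frac{2 + r}{r + r} = \frac{2 + r}{2 r}$)
$\left(-26755 + X\right) \left(-4058 + u{\left(d,-167 \right)}\right) = \left(-26755 + 6348\right) \left(-4058 + \frac{2 - 167}{2 \left(-167\right)}\right) = - 20407 \left(-4058 + \frac{1}{2} \left(- \frac{1}{167}\right) \left(-165\right)\right) = - 20407 \left(-4058 + \frac{165}{334}\right) = \left(-20407\right) \left(- \frac{1355207}{334}\right) = \frac{27655709249}{334}$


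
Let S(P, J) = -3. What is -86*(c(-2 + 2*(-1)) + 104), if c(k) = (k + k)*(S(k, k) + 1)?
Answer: -10320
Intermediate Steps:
c(k) = -4*k (c(k) = (k + k)*(-3 + 1) = (2*k)*(-2) = -4*k)
-86*(c(-2 + 2*(-1)) + 104) = -86*(-4*(-2 + 2*(-1)) + 104) = -86*(-4*(-2 - 2) + 104) = -86*(-4*(-4) + 104) = -86*(16 + 104) = -86*120 = -10320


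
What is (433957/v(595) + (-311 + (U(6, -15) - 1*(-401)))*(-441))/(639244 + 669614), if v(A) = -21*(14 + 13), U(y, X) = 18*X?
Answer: 44574503/742122486 ≈ 0.060064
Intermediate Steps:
v(A) = -567 (v(A) = -21*27 = -567)
(433957/v(595) + (-311 + (U(6, -15) - 1*(-401)))*(-441))/(639244 + 669614) = (433957/(-567) + (-311 + (18*(-15) - 1*(-401)))*(-441))/(639244 + 669614) = (433957*(-1/567) + (-311 + (-270 + 401))*(-441))/1308858 = (-433957/567 + (-311 + 131)*(-441))*(1/1308858) = (-433957/567 - 180*(-441))*(1/1308858) = (-433957/567 + 79380)*(1/1308858) = (44574503/567)*(1/1308858) = 44574503/742122486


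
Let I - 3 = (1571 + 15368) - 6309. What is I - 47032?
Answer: -36399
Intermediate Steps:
I = 10633 (I = 3 + ((1571 + 15368) - 6309) = 3 + (16939 - 6309) = 3 + 10630 = 10633)
I - 47032 = 10633 - 47032 = -36399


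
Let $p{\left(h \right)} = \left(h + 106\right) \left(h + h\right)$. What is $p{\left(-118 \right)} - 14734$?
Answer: $-11902$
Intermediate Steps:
$p{\left(h \right)} = 2 h \left(106 + h\right)$ ($p{\left(h \right)} = \left(106 + h\right) 2 h = 2 h \left(106 + h\right)$)
$p{\left(-118 \right)} - 14734 = 2 \left(-118\right) \left(106 - 118\right) - 14734 = 2 \left(-118\right) \left(-12\right) - 14734 = 2832 - 14734 = -11902$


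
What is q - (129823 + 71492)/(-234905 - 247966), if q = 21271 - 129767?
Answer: -17463123567/160957 ≈ -1.0850e+5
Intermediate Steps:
q = -108496
q - (129823 + 71492)/(-234905 - 247966) = -108496 - (129823 + 71492)/(-234905 - 247966) = -108496 - 201315/(-482871) = -108496 - 201315*(-1)/482871 = -108496 - 1*(-67105/160957) = -108496 + 67105/160957 = -17463123567/160957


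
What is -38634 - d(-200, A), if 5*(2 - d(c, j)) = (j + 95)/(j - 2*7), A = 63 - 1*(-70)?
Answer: -22988192/595 ≈ -38636.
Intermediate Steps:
A = 133 (A = 63 + 70 = 133)
d(c, j) = 2 - (95 + j)/(5*(-14 + j)) (d(c, j) = 2 - (j + 95)/(5*(j - 2*7)) = 2 - (95 + j)/(5*(j - 14)) = 2 - (95 + j)/(5*(-14 + j)))
-38634 - d(-200, A) = -38634 - (-235 + 9*133)/(5*(-14 + 133)) = -38634 - (-235 + 1197)/(5*119) = -38634 - 962/(5*119) = -38634 - 1*962/595 = -38634 - 962/595 = -22988192/595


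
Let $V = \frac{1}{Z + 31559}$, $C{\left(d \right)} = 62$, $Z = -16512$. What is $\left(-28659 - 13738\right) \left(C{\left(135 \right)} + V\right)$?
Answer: $- \frac{39552797255}{15047} \approx -2.6286 \cdot 10^{6}$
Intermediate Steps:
$V = \frac{1}{15047}$ ($V = \frac{1}{-16512 + 31559} = \frac{1}{15047} \approx 6.6458 \cdot 10^{-5}$)
$\left(-28659 - 13738\right) \left(C{\left(135 \right)} + V\right) = \left(-28659 - 13738\right) \left(62 + \frac{1}{15047}\right) = \left(-42397\right) \frac{932915}{15047} = - \frac{39552797255}{15047}$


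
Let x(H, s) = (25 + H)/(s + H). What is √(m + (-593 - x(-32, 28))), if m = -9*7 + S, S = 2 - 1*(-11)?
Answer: I*√2579/2 ≈ 25.392*I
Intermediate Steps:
S = 13 (S = 2 + 11 = 13)
x(H, s) = (25 + H)/(H + s)
m = -50 (m = -9*7 + 13 = -63 + 13 = -50)
√(m + (-593 - x(-32, 28))) = √(-50 + (-593 - (25 - 32)/(-32 + 28))) = √(-50 + (-593 - (-7)/(-4))) = √(-50 + (-593 - (-1)*(-7)/4)) = √(-50 + (-593 - 1*7/4)) = √(-50 + (-593 - 7/4)) = √(-50 - 2379/4) = √(-2579/4) = I*√2579/2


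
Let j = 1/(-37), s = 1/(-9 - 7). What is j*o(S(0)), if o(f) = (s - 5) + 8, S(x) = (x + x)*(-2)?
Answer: -47/592 ≈ -0.079392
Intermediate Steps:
S(x) = -4*x (S(x) = (2*x)*(-2) = -4*x)
s = -1/16 (s = 1/(-16) = -1/16 ≈ -0.062500)
o(f) = 47/16 (o(f) = (-1/16 - 5) + 8 = -81/16 + 8 = 47/16)
j = -1/37 ≈ -0.027027
j*o(S(0)) = -1/37*47/16 = -47/592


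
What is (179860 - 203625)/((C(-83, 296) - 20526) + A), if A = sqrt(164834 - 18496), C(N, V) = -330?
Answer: 247821420/217413199 + 23765*sqrt(146338)/434826398 ≈ 1.1608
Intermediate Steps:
A = sqrt(146338) ≈ 382.54
(179860 - 203625)/((C(-83, 296) - 20526) + A) = (179860 - 203625)/((-330 - 20526) + sqrt(146338)) = -23765/(-20856 + sqrt(146338))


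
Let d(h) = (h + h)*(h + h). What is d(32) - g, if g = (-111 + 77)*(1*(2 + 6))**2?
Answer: 6272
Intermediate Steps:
g = -2176 (g = -34*(1*8)**2 = -34*8**2 = -34*64 = -2176)
d(h) = 4*h**2 (d(h) = (2*h)*(2*h) = 4*h**2)
d(32) - g = 4*32**2 - 1*(-2176) = 4*1024 + 2176 = 4096 + 2176 = 6272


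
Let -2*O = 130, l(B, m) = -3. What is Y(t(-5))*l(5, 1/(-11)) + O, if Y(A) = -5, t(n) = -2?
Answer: -50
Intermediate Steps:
O = -65 (O = -½*130 = -65)
Y(t(-5))*l(5, 1/(-11)) + O = -5*(-3) - 65 = 15 - 65 = -50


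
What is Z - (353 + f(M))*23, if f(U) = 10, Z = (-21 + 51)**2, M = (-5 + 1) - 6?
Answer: -7449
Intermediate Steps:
M = -10 (M = -4 - 6 = -10)
Z = 900 (Z = 30**2 = 900)
Z - (353 + f(M))*23 = 900 - (353 + 10)*23 = 900 - 363*23 = 900 - 1*8349 = 900 - 8349 = -7449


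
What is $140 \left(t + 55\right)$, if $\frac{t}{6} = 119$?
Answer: $107660$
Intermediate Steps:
$t = 714$ ($t = 6 \cdot 119 = 714$)
$140 \left(t + 55\right) = 140 \left(714 + 55\right) = 140 \cdot 769 = 107660$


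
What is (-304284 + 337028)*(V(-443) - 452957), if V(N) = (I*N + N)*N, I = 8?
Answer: 43002171296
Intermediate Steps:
V(N) = 9*N² (V(N) = (8*N + N)*N = (9*N)*N = 9*N²)
(-304284 + 337028)*(V(-443) - 452957) = (-304284 + 337028)*(9*(-443)² - 452957) = 32744*(9*196249 - 452957) = 32744*(1766241 - 452957) = 32744*1313284 = 43002171296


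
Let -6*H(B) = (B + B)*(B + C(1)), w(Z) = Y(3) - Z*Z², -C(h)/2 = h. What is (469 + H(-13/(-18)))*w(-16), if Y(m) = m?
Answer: 1869828533/972 ≈ 1.9237e+6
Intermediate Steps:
C(h) = -2*h
w(Z) = 3 - Z³ (w(Z) = 3 - Z*Z² = 3 - Z³)
H(B) = -B*(-2 + B)/3 (H(B) = -(B + B)*(B - 2*1)/6 = -2*B*(B - 2)/6 = -2*B*(-2 + B)/6 = -B*(-2 + B)/3)
(469 + H(-13/(-18)))*w(-16) = (469 + (-13/(-18))*(2 - (-13)/(-18))/3)*(3 - 1*(-16)³) = (469 + (-13*(-1/18))*(2 - (-13)*(-1)/18)/3)*(3 - 1*(-4096)) = (469 + (⅓)*(13/18)*(2 - 1*13/18))*(3 + 4096) = (469 + (⅓)*(13/18)*(2 - 13/18))*4099 = (469 + (⅓)*(13/18)*(23/18))*4099 = (469 + 299/972)*4099 = (456167/972)*4099 = 1869828533/972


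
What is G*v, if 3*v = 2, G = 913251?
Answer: 608834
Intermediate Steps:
v = ⅔ (v = (⅓)*2 = ⅔ ≈ 0.66667)
G*v = 913251*(⅔) = 608834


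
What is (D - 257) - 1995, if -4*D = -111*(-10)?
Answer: -5059/2 ≈ -2529.5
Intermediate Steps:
D = -555/2 (D = -(-111)*(-10)/4 = -¼*1110 = -555/2 ≈ -277.50)
(D - 257) - 1995 = (-555/2 - 257) - 1995 = -1069/2 - 1995 = -5059/2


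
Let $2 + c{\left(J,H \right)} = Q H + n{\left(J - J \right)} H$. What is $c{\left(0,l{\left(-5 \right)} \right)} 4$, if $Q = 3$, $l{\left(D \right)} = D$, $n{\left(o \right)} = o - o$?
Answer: $-68$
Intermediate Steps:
$n{\left(o \right)} = 0$
$c{\left(J,H \right)} = -2 + 3 H$ ($c{\left(J,H \right)} = -2 + \left(3 H + 0 H\right) = -2 + \left(3 H + 0\right) = -2 + 3 H$)
$c{\left(0,l{\left(-5 \right)} \right)} 4 = \left(-2 + 3 \left(-5\right)\right) 4 = \left(-2 - 15\right) 4 = \left(-17\right) 4 = -68$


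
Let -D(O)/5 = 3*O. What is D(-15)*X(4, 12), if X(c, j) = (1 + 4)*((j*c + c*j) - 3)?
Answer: 104625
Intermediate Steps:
D(O) = -15*O
X(c, j) = -15 + 10*c*j (X(c, j) = 5*((c*j + c*j) - 3) = 5*(2*c*j - 3) = 5*(-3 + 2*c*j) = -15 + 10*c*j)
D(-15)*X(4, 12) = (-15*(-15))*(-15 + 10*4*12) = 225*(-15 + 480) = 225*465 = 104625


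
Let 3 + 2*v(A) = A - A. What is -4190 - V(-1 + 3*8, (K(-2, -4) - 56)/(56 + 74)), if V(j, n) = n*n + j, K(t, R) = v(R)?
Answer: -11392481/2704 ≈ -4213.2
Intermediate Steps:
v(A) = -3/2 (v(A) = -3/2 + (A - A)/2 = -3/2 + (½)*0 = -3/2 + 0 = -3/2)
K(t, R) = -3/2
V(j, n) = j + n² (V(j, n) = n² + j = j + n²)
-4190 - V(-1 + 3*8, (K(-2, -4) - 56)/(56 + 74)) = -4190 - ((-1 + 3*8) + ((-3/2 - 56)/(56 + 74))²) = -4190 - ((-1 + 24) + (-115/2/130)²) = -4190 - (23 + (-115/2*1/130)²) = -4190 - (23 + (-23/52)²) = -4190 - (23 + 529/2704) = -4190 - 1*62721/2704 = -4190 - 62721/2704 = -11392481/2704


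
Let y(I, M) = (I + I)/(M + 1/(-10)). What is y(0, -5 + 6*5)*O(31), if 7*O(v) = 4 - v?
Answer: 0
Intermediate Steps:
y(I, M) = 2*I/(-1/10 + M) (y(I, M) = (2*I)/(M - 1/10) = (2*I)/(-1/10 + M) = 2*I/(-1/10 + M))
O(v) = 4/7 - v/7 (O(v) = (4 - v)/7 = 4/7 - v/7)
y(0, -5 + 6*5)*O(31) = (20*0/(-1 + 10*(-5 + 6*5)))*(4/7 - 1/7*31) = (20*0/(-1 + 10*(-5 + 30)))*(4/7 - 31/7) = (20*0/(-1 + 10*25))*(-27/7) = (20*0/(-1 + 250))*(-27/7) = (20*0/249)*(-27/7) = (20*0*(1/249))*(-27/7) = 0*(-27/7) = 0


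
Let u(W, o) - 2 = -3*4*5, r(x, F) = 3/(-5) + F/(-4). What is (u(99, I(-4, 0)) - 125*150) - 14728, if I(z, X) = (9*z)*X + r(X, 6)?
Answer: -33536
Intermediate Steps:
r(x, F) = -3/5 - F/4 (r(x, F) = 3*(-1/5) + F*(-1/4) = -3/5 - F/4)
I(z, X) = -21/10 + 9*X*z (I(z, X) = (9*z)*X + (-3/5 - 1/4*6) = 9*X*z + (-3/5 - 3/2) = 9*X*z - 21/10 = -21/10 + 9*X*z)
u(W, o) = -58 (u(W, o) = 2 - 3*4*5 = 2 - 12*5 = 2 - 60 = -58)
(u(99, I(-4, 0)) - 125*150) - 14728 = (-58 - 125*150) - 14728 = (-58 - 18750) - 14728 = -18808 - 14728 = -33536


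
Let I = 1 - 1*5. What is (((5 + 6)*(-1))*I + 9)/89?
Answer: 53/89 ≈ 0.59551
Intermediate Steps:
I = -4 (I = 1 - 5 = -4)
(((5 + 6)*(-1))*I + 9)/89 = (((5 + 6)*(-1))*(-4) + 9)/89 = ((11*(-1))*(-4) + 9)*(1/89) = (-11*(-4) + 9)*(1/89) = (44 + 9)*(1/89) = 53*(1/89) = 53/89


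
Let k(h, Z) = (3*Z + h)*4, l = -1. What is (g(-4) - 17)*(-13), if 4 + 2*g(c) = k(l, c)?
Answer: 585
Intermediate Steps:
k(h, Z) = 4*h + 12*Z (k(h, Z) = (h + 3*Z)*4 = 4*h + 12*Z)
g(c) = -4 + 6*c (g(c) = -2 + (4*(-1) + 12*c)/2 = -2 + (-4 + 12*c)/2 = -2 + (-2 + 6*c) = -4 + 6*c)
(g(-4) - 17)*(-13) = ((-4 + 6*(-4)) - 17)*(-13) = ((-4 - 24) - 17)*(-13) = (-28 - 17)*(-13) = -45*(-13) = 585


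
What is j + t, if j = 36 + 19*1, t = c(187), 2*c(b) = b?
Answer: 297/2 ≈ 148.50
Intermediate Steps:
c(b) = b/2
t = 187/2 (t = (1/2)*187 = 187/2 ≈ 93.500)
j = 55 (j = 36 + 19 = 55)
j + t = 55 + 187/2 = 297/2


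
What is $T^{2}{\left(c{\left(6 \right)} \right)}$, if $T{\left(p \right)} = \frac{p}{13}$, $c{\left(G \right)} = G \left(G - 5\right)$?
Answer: $\frac{36}{169} \approx 0.21302$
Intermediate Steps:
$c{\left(G \right)} = G \left(-5 + G\right)$
$T{\left(p \right)} = \frac{p}{13}$ ($T{\left(p \right)} = p \frac{1}{13} = \frac{p}{13}$)
$T^{2}{\left(c{\left(6 \right)} \right)} = \left(\frac{6 \left(-5 + 6\right)}{13}\right)^{2} = \left(\frac{6 \cdot 1}{13}\right)^{2} = \left(\frac{1}{13} \cdot 6\right)^{2} = \left(\frac{6}{13}\right)^{2} = \frac{36}{169}$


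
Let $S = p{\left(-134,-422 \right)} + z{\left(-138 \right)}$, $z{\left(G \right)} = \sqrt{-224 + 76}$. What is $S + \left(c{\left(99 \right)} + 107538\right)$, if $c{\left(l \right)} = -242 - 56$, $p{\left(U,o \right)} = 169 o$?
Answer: $35922 + 2 i \sqrt{37} \approx 35922.0 + 12.166 i$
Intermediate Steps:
$c{\left(l \right)} = -298$ ($c{\left(l \right)} = -242 - 56 = -298$)
$z{\left(G \right)} = 2 i \sqrt{37}$ ($z{\left(G \right)} = \sqrt{-148} = 2 i \sqrt{37}$)
$S = -71318 + 2 i \sqrt{37}$ ($S = 169 \left(-422\right) + 2 i \sqrt{37} = -71318 + 2 i \sqrt{37} \approx -71318.0 + 12.166 i$)
$S + \left(c{\left(99 \right)} + 107538\right) = \left(-71318 + 2 i \sqrt{37}\right) + \left(-298 + 107538\right) = \left(-71318 + 2 i \sqrt{37}\right) + 107240 = 35922 + 2 i \sqrt{37}$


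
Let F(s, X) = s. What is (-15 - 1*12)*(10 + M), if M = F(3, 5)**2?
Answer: -513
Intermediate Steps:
M = 9 (M = 3**2 = 9)
(-15 - 1*12)*(10 + M) = (-15 - 1*12)*(10 + 9) = (-15 - 12)*19 = -27*19 = -513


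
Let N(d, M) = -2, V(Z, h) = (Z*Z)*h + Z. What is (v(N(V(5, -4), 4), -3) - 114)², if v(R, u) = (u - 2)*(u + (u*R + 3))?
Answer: 20736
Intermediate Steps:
V(Z, h) = Z + h*Z² (V(Z, h) = Z²*h + Z = h*Z² + Z = Z + h*Z²)
v(R, u) = (-2 + u)*(3 + u + R*u) (v(R, u) = (-2 + u)*(u + (R*u + 3)) = (-2 + u)*(u + (3 + R*u)) = (-2 + u)*(3 + u + R*u))
(v(N(V(5, -4), 4), -3) - 114)² = ((-6 - 3 + (-3)² - 2*(-3)² - 2*(-2)*(-3)) - 114)² = ((-6 - 3 + 9 - 2*9 - 12) - 114)² = ((-6 - 3 + 9 - 18 - 12) - 114)² = (-30 - 114)² = (-144)² = 20736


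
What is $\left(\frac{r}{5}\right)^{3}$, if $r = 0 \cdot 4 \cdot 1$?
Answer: $0$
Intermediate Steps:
$r = 0$ ($r = 0 \cdot 1 = 0$)
$\left(\frac{r}{5}\right)^{3} = \left(\frac{0}{5}\right)^{3} = \left(0 \cdot \frac{1}{5}\right)^{3} = 0^{3} = 0$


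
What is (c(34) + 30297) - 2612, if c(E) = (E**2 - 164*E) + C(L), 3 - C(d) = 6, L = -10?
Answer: 23262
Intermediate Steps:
C(d) = -3 (C(d) = 3 - 1*6 = 3 - 6 = -3)
c(E) = -3 + E**2 - 164*E (c(E) = (E**2 - 164*E) - 3 = -3 + E**2 - 164*E)
(c(34) + 30297) - 2612 = ((-3 + 34**2 - 164*34) + 30297) - 2612 = ((-3 + 1156 - 5576) + 30297) - 2612 = (-4423 + 30297) - 2612 = 25874 - 2612 = 23262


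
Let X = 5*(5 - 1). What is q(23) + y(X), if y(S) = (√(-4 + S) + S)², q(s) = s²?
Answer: 1105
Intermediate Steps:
X = 20 (X = 5*4 = 20)
y(S) = (S + √(-4 + S))²
q(23) + y(X) = 23² + (20 + √(-4 + 20))² = 529 + (20 + √16)² = 529 + (20 + 4)² = 529 + 24² = 529 + 576 = 1105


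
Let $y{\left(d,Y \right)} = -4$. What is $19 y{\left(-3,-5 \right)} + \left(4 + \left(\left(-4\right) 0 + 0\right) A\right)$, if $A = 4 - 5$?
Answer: $-72$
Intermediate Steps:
$A = -1$ ($A = 4 - 5 = -1$)
$19 y{\left(-3,-5 \right)} + \left(4 + \left(\left(-4\right) 0 + 0\right) A\right) = 19 \left(-4\right) + \left(4 + \left(\left(-4\right) 0 + 0\right) \left(-1\right)\right) = -76 + \left(4 + \left(0 + 0\right) \left(-1\right)\right) = -76 + \left(4 + 0 \left(-1\right)\right) = -76 + \left(4 + 0\right) = -76 + 4 = -72$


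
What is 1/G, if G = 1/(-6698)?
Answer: -6698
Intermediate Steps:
G = -1/6698 ≈ -0.00014930
1/G = 1/(-1/6698) = -6698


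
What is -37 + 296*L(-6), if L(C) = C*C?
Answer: 10619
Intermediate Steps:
L(C) = C²
-37 + 296*L(-6) = -37 + 296*(-6)² = -37 + 296*36 = -37 + 10656 = 10619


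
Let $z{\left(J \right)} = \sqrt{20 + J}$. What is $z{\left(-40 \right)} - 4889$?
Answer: $-4889 + 2 i \sqrt{5} \approx -4889.0 + 4.4721 i$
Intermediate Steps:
$z{\left(-40 \right)} - 4889 = \sqrt{20 - 40} - 4889 = \sqrt{-20} - 4889 = 2 i \sqrt{5} - 4889 = -4889 + 2 i \sqrt{5}$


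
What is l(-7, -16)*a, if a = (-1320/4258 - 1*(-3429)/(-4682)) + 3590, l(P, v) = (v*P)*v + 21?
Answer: -63356906139989/9967978 ≈ -6.3560e+6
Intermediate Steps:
l(P, v) = 21 + P*v**2 (l(P, v) = (P*v)*v + 21 = P*v**2 + 21 = 21 + P*v**2)
a = 35774650559/9967978 (a = (-1320*1/4258 + 3429*(-1/4682)) + 3590 = (-660/2129 - 3429/4682) + 3590 = -10390461/9967978 + 3590 = 35774650559/9967978 ≈ 3589.0)
l(-7, -16)*a = (21 - 7*(-16)**2)*(35774650559/9967978) = (21 - 7*256)*(35774650559/9967978) = (21 - 1792)*(35774650559/9967978) = -1771*35774650559/9967978 = -63356906139989/9967978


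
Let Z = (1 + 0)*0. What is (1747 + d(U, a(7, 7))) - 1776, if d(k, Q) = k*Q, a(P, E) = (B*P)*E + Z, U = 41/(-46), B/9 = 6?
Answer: -54910/23 ≈ -2387.4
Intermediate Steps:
B = 54 (B = 9*6 = 54)
U = -41/46 (U = 41*(-1/46) = -41/46 ≈ -0.89130)
Z = 0 (Z = 1*0 = 0)
a(P, E) = 54*E*P (a(P, E) = (54*P)*E + 0 = 54*E*P + 0 = 54*E*P)
d(k, Q) = Q*k
(1747 + d(U, a(7, 7))) - 1776 = (1747 + (54*7*7)*(-41/46)) - 1776 = (1747 + 2646*(-41/46)) - 1776 = (1747 - 54243/23) - 1776 = -14062/23 - 1776 = -54910/23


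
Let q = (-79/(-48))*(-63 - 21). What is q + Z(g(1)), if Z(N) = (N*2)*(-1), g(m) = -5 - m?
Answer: -505/4 ≈ -126.25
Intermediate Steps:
Z(N) = -2*N (Z(N) = (2*N)*(-1) = -2*N)
q = -553/4 (q = -79*(-1/48)*(-84) = (79/48)*(-84) = -553/4 ≈ -138.25)
q + Z(g(1)) = -553/4 - 2*(-5 - 1*1) = -553/4 - 2*(-5 - 1) = -553/4 - 2*(-6) = -553/4 + 12 = -505/4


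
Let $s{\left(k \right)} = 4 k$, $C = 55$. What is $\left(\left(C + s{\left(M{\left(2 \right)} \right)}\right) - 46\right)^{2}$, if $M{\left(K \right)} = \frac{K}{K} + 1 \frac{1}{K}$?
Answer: $225$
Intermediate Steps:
$M{\left(K \right)} = 1 + \frac{1}{K}$
$\left(\left(C + s{\left(M{\left(2 \right)} \right)}\right) - 46\right)^{2} = \left(\left(55 + 4 \frac{1 + 2}{2}\right) - 46\right)^{2} = \left(\left(55 + 4 \cdot \frac{1}{2} \cdot 3\right) - 46\right)^{2} = \left(\left(55 + 4 \cdot \frac{3}{2}\right) - 46\right)^{2} = \left(\left(55 + 6\right) - 46\right)^{2} = \left(61 - 46\right)^{2} = 15^{2} = 225$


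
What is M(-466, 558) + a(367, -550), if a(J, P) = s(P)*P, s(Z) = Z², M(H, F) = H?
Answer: -166375466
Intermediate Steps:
a(J, P) = P³ (a(J, P) = P²*P = P³)
M(-466, 558) + a(367, -550) = -466 + (-550)³ = -466 - 166375000 = -166375466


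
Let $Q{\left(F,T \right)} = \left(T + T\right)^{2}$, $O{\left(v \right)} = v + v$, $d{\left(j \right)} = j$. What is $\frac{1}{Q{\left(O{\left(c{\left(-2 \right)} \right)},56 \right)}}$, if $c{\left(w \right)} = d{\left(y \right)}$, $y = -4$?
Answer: $\frac{1}{12544} \approx 7.9719 \cdot 10^{-5}$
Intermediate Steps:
$c{\left(w \right)} = -4$
$O{\left(v \right)} = 2 v$
$Q{\left(F,T \right)} = 4 T^{2}$ ($Q{\left(F,T \right)} = \left(2 T\right)^{2} = 4 T^{2}$)
$\frac{1}{Q{\left(O{\left(c{\left(-2 \right)} \right)},56 \right)}} = \frac{1}{4 \cdot 56^{2}} = \frac{1}{4 \cdot 3136} = \frac{1}{12544}$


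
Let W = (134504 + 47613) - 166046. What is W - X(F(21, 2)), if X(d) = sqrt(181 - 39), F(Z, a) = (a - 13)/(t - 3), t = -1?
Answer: 16071 - sqrt(142) ≈ 16059.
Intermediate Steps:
F(Z, a) = 13/4 - a/4 (F(Z, a) = (a - 13)/(-1 - 3) = (-13 + a)/(-4) = (-13 + a)*(-1/4) = 13/4 - a/4)
X(d) = sqrt(142)
W = 16071 (W = 182117 - 166046 = 16071)
W - X(F(21, 2)) = 16071 - sqrt(142)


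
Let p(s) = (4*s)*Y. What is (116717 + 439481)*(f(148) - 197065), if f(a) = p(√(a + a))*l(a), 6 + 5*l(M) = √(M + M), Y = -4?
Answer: -550669948078/5 + 106790016*√74/5 ≈ -1.0995e+11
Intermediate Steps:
l(M) = -6/5 + √2*√M/5 (l(M) = -6/5 + √(M + M)/5 = -6/5 + √(2*M)/5 = -6/5 + (√2*√M)/5 = -6/5 + √2*√M/5)
p(s) = -16*s (p(s) = (4*s)*(-4) = -16*s)
f(a) = -16*√2*√a*(-6/5 + √2*√a/5) (f(a) = (-16*√(a + a))*(-6/5 + √2*√a/5) = (-16*√2*√a)*(-6/5 + √2*√a/5) = -16*√2*√a*(-6/5 + √2*√a/5))
(116717 + 439481)*(f(148) - 197065) = (116717 + 439481)*((-32/5*148 + 96*√2*√148/5) - 197065) = 556198*((-4736/5 + 96*√2*(2*√37)/5) - 197065) = 556198*((-4736/5 + 192*√74/5) - 197065) = 556198*(-990061/5 + 192*√74/5) = -550669948078/5 + 106790016*√74/5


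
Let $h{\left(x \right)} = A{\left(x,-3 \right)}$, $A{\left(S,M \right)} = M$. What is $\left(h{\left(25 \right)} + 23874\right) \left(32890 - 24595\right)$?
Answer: $198009945$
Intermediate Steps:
$h{\left(x \right)} = -3$
$\left(h{\left(25 \right)} + 23874\right) \left(32890 - 24595\right) = \left(-3 + 23874\right) \left(32890 - 24595\right) = 23871 \cdot 8295 = 198009945$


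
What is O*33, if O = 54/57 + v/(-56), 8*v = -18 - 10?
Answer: 10131/304 ≈ 33.326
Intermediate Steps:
v = -7/2 (v = (-18 - 10)/8 = (⅛)*(-28) = -7/2 ≈ -3.5000)
O = 307/304 (O = 54/57 - 7/2/(-56) = 54*(1/57) - 7/2*(-1/56) = 18/19 + 1/16 = 307/304 ≈ 1.0099)
O*33 = (307/304)*33 = 10131/304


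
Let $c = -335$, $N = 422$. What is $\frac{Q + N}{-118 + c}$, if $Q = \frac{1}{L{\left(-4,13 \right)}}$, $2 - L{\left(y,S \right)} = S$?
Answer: $- \frac{1547}{1661} \approx -0.93137$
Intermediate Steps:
$L{\left(y,S \right)} = 2 - S$
$Q = - \frac{1}{11}$ ($Q = \frac{1}{2 - 13} = \frac{1}{-11} = - \frac{1}{11} \approx -0.090909$)
$\frac{Q + N}{-118 + c} = \frac{- \frac{1}{11} + 422}{-118 - 335} = \frac{4641}{11 \left(-453\right)} = \frac{4641}{11} \left(- \frac{1}{453}\right) = - \frac{1547}{1661}$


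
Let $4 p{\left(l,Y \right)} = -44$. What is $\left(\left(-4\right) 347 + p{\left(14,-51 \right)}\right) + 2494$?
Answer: $1095$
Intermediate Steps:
$p{\left(l,Y \right)} = -11$ ($p{\left(l,Y \right)} = \frac{1}{4} \left(-44\right) = -11$)
$\left(\left(-4\right) 347 + p{\left(14,-51 \right)}\right) + 2494 = \left(\left(-4\right) 347 - 11\right) + 2494 = \left(-1388 - 11\right) + 2494 = -1399 + 2494 = 1095$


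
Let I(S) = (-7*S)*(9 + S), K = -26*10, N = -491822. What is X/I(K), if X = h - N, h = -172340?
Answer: -159741/228410 ≈ -0.69936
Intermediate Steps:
K = -260
X = 319482 (X = -172340 - 1*(-491822) = -172340 + 491822 = 319482)
I(S) = -7*S*(9 + S)
X/I(K) = 319482/((-7*(-260)*(9 - 260))) = 319482/((-7*(-260)*(-251))) = 319482/(-456820) = 319482*(-1/456820) = -159741/228410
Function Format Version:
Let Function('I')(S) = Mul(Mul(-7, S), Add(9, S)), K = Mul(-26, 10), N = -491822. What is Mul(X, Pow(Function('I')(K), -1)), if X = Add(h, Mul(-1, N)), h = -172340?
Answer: Rational(-159741, 228410) ≈ -0.69936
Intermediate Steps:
K = -260
X = 319482 (X = Add(-172340, Mul(-1, -491822)) = Add(-172340, 491822) = 319482)
Function('I')(S) = Mul(-7, S, Add(9, S))
Mul(X, Pow(Function('I')(K), -1)) = Mul(319482, Pow(Mul(-7, -260, Add(9, -260)), -1)) = Mul(319482, Pow(Mul(-7, -260, -251), -1)) = Mul(319482, Pow(-456820, -1)) = Mul(319482, Rational(-1, 456820)) = Rational(-159741, 228410)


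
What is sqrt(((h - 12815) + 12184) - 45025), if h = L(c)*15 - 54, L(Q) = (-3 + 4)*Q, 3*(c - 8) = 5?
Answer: I*sqrt(45565) ≈ 213.46*I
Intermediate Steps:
c = 29/3 (c = 8 + (1/3)*5 = 8 + 5/3 = 29/3 ≈ 9.6667)
L(Q) = Q (L(Q) = 1*Q = Q)
h = 91 (h = (29/3)*15 - 54 = 145 - 54 = 91)
sqrt(((h - 12815) + 12184) - 45025) = sqrt(((91 - 12815) + 12184) - 45025) = sqrt((-12724 + 12184) - 45025) = sqrt(-540 - 45025) = sqrt(-45565) = I*sqrt(45565)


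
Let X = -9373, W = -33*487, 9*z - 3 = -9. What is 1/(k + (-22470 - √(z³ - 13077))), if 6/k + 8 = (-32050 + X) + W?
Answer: -501502090735521/11269043899932282770 + 2479860003*I*√1059261/11269043899932282770 ≈ -4.4503e-5 + 2.2649e-7*I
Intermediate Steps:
z = -⅔ (z = ⅓ + (⅑)*(-9) = ⅓ - 1 = -⅔ ≈ -0.66667)
W = -16071
k = -3/28751 (k = 6/(-8 + ((-32050 - 9373) - 16071)) = 6/(-8 + (-41423 - 16071)) = 6/(-8 - 57494) = 6/(-57502) = 6*(-1/57502) = -3/28751 ≈ -0.00010434)
1/(k + (-22470 - √(z³ - 13077))) = 1/(-3/28751 + (-22470 - √((-⅔)³ - 13077))) = 1/(-3/28751 + (-22470 - √(-8/27 - 13077))) = 1/(-3/28751 + (-22470 - √(-353087/27))) = 1/(-3/28751 + (-22470 - I*√1059261/9)) = 1/(-646034973/28751 - I*√1059261/9)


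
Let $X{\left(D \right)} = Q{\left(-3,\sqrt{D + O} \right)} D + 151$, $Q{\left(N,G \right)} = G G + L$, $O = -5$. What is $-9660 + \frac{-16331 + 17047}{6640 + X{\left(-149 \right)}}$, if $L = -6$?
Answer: $- \frac{295894744}{30631} \approx -9660.0$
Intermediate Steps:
$Q{\left(N,G \right)} = -6 + G^{2}$ ($Q{\left(N,G \right)} = G G - 6 = G^{2} - 6 = -6 + G^{2}$)
$X{\left(D \right)} = 151 + D \left(-11 + D\right)$ ($X{\left(D \right)} = \left(-6 + \left(\sqrt{D - 5}\right)^{2}\right) D + 151 = \left(-6 + \left(\sqrt{-5 + D}\right)^{2}\right) D + 151 = \left(-6 + \left(-5 + D\right)\right) D + 151 = \left(-11 + D\right) D + 151 = D \left(-11 + D\right) + 151 = 151 + D \left(-11 + D\right)$)
$-9660 + \frac{-16331 + 17047}{6640 + X{\left(-149 \right)}} = -9660 + \frac{-16331 + 17047}{6640 - \left(-151 + 149 \left(-11 - 149\right)\right)} = -9660 + \frac{716}{6640 + \left(151 - -23840\right)} = -9660 + \frac{716}{6640 + \left(151 + 23840\right)} = -9660 + \frac{716}{6640 + 23991} = -9660 + \frac{716}{30631} = - \frac{295894744}{30631}$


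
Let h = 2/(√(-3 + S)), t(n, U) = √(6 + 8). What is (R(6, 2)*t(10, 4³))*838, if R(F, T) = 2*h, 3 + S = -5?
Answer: -3352*I*√154/11 ≈ -3781.6*I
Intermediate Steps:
S = -8 (S = -3 - 5 = -8)
t(n, U) = √14
h = -2*I*√11/11 (h = 2/(√(-3 - 8)) = 2/(√(-11)) = 2/((I*√11)) = 2*(-I*√11/11) = -2*I*√11/11 ≈ -0.60302*I)
R(F, T) = -4*I*√11/11 (R(F, T) = 2*(-2*I*√11/11) = -4*I*√11/11)
(R(6, 2)*t(10, 4³))*838 = ((-4*I*√11/11)*√14)*838 = -4*I*√154/11*838 = -3352*I*√154/11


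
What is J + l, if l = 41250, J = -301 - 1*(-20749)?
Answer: 61698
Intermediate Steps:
J = 20448 (J = -301 + 20749 = 20448)
J + l = 20448 + 41250 = 61698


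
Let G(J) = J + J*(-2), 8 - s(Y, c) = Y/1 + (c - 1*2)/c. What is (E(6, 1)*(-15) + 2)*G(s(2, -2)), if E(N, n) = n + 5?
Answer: 352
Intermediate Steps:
s(Y, c) = 8 - Y - (-2 + c)/c (s(Y, c) = 8 - (Y/1 + (c - 1*2)/c) = 8 - (Y*1 + (c - 2)/c) = 8 - (Y + (-2 + c)/c) = 8 + (-Y - (-2 + c)/c) = 8 - Y - (-2 + c)/c)
E(N, n) = 5 + n
G(J) = -J (G(J) = J - 2*J = -J)
(E(6, 1)*(-15) + 2)*G(s(2, -2)) = ((5 + 1)*(-15) + 2)*(-(7 - 1*2 + 2/(-2))) = (6*(-15) + 2)*(-(7 - 2 + 2*(-1/2))) = (-90 + 2)*(-(7 - 2 - 1)) = -(-88)*4 = -88*(-4) = 352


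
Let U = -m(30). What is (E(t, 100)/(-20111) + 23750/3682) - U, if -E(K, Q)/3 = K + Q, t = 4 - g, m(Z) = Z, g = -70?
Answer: 192929951/5289193 ≈ 36.476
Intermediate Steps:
t = 74 (t = 4 - 1*(-70) = 4 + 70 = 74)
U = -30 (U = -1*30 = -30)
E(K, Q) = -3*K - 3*Q (E(K, Q) = -3*(K + Q) = -3*K - 3*Q)
(E(t, 100)/(-20111) + 23750/3682) - U = ((-3*74 - 3*100)/(-20111) + 23750/3682) - 1*(-30) = ((-222 - 300)*(-1/20111) + 23750*(1/3682)) + 30 = (-522*(-1/20111) + 11875/1841) + 30 = (522/20111 + 11875/1841) + 30 = 34254161/5289193 + 30 = 192929951/5289193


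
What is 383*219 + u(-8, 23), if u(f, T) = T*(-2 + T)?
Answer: 84360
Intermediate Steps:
383*219 + u(-8, 23) = 383*219 + 23*(-2 + 23) = 83877 + 23*21 = 83877 + 483 = 84360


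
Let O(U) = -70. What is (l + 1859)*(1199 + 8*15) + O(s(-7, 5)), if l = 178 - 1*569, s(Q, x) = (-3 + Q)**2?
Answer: 1936222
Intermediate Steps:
l = -391 (l = 178 - 569 = -391)
(l + 1859)*(1199 + 8*15) + O(s(-7, 5)) = (-391 + 1859)*(1199 + 8*15) - 70 = 1468*(1199 + 120) - 70 = 1468*1319 - 70 = 1936292 - 70 = 1936222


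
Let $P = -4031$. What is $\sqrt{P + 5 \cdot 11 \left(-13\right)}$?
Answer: $i \sqrt{4746} \approx 68.891 i$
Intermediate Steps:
$\sqrt{P + 5 \cdot 11 \left(-13\right)} = \sqrt{-4031 + 5 \cdot 11 \left(-13\right)} = \sqrt{-4031 + 55 \left(-13\right)} = \sqrt{-4031 - 715} = \sqrt{-4746} = i \sqrt{4746}$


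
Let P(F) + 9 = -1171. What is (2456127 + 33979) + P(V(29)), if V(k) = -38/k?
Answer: 2488926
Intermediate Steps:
P(F) = -1180 (P(F) = -9 - 1171 = -1180)
(2456127 + 33979) + P(V(29)) = (2456127 + 33979) - 1180 = 2490106 - 1180 = 2488926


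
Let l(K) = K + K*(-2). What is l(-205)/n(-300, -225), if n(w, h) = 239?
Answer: 205/239 ≈ 0.85774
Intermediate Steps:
l(K) = -K (l(K) = K - 2*K = -K)
l(-205)/n(-300, -225) = -1*(-205)/239 = 205*(1/239) = 205/239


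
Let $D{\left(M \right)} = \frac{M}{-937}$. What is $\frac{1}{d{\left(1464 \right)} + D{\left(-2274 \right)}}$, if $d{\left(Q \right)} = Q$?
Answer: $\frac{937}{1374042} \approx 0.00068193$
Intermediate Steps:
$D{\left(M \right)} = - \frac{M}{937}$ ($D{\left(M \right)} = M \left(- \frac{1}{937}\right) = - \frac{M}{937}$)
$\frac{1}{d{\left(1464 \right)} + D{\left(-2274 \right)}} = \frac{1}{1464 - - \frac{2274}{937}} = \frac{1}{1464 + \frac{2274}{937}} = \frac{1}{\frac{1374042}{937}} = \frac{937}{1374042}$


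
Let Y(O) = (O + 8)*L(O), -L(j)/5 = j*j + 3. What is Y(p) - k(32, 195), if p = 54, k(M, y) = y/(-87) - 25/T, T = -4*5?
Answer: -104967125/116 ≈ -9.0489e+5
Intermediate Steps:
T = -20
L(j) = -15 - 5*j² (L(j) = -5*(j*j + 3) = -5*(j² + 3) = -5*(3 + j²) = -15 - 5*j²)
k(M, y) = 5/4 - y/87 (k(M, y) = y/(-87) - 25/(-20) = y*(-1/87) - 25*(-1/20) = -y/87 + 5/4 = 5/4 - y/87)
Y(O) = (-15 - 5*O²)*(8 + O) (Y(O) = (O + 8)*(-15 - 5*O²) = (8 + O)*(-15 - 5*O²) = (-15 - 5*O²)*(8 + O))
Y(p) - k(32, 195) = -5*(3 + 54²)*(8 + 54) - (5/4 - 1/87*195) = -5*(3 + 2916)*62 - (5/4 - 65/29) = -5*2919*62 - 1*(-115/116) = -904890 + 115/116 = -104967125/116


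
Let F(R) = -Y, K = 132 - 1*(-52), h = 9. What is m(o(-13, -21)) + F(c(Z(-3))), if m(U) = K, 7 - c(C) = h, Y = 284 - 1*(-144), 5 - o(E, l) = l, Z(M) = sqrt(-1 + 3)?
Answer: -244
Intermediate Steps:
Z(M) = sqrt(2)
o(E, l) = 5 - l
Y = 428 (Y = 284 + 144 = 428)
c(C) = -2 (c(C) = 7 - 1*9 = 7 - 9 = -2)
K = 184 (K = 132 + 52 = 184)
m(U) = 184
F(R) = -428 (F(R) = -1*428 = -428)
m(o(-13, -21)) + F(c(Z(-3))) = 184 - 428 = -244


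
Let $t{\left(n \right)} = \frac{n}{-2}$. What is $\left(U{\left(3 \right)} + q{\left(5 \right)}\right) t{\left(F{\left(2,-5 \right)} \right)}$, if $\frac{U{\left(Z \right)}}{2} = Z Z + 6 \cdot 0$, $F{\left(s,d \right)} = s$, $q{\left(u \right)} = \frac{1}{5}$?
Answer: $- \frac{91}{5} \approx -18.2$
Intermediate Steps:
$q{\left(u \right)} = \frac{1}{5}$
$U{\left(Z \right)} = 2 Z^{2}$ ($U{\left(Z \right)} = 2 \left(Z Z + 6 \cdot 0\right) = 2 \left(Z^{2} + 0\right) = 2 Z^{2}$)
$t{\left(n \right)} = - \frac{n}{2}$ ($t{\left(n \right)} = n \left(- \frac{1}{2}\right) = - \frac{n}{2}$)
$\left(U{\left(3 \right)} + q{\left(5 \right)}\right) t{\left(F{\left(2,-5 \right)} \right)} = \left(2 \cdot 3^{2} + \frac{1}{5}\right) \left(\left(- \frac{1}{2}\right) 2\right) = \left(2 \cdot 9 + \frac{1}{5}\right) \left(-1\right) = \left(18 + \frac{1}{5}\right) \left(-1\right) = \frac{91}{5} \left(-1\right) = - \frac{91}{5}$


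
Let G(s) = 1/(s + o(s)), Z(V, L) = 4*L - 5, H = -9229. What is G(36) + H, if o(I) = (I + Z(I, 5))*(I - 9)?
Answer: -13040576/1413 ≈ -9229.0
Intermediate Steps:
Z(V, L) = -5 + 4*L
o(I) = (-9 + I)*(15 + I) (o(I) = (I + (-5 + 4*5))*(I - 9) = (I + (-5 + 20))*(-9 + I) = (I + 15)*(-9 + I) = (15 + I)*(-9 + I) = (-9 + I)*(15 + I))
G(s) = 1/(-135 + s² + 7*s) (G(s) = 1/(s + (-135 + s² + 6*s)) = 1/(-135 + s² + 7*s))
G(36) + H = 1/(-135 + 36² + 7*36) - 9229 = 1/(-135 + 1296 + 252) - 9229 = 1/1413 - 9229 = -13040576/1413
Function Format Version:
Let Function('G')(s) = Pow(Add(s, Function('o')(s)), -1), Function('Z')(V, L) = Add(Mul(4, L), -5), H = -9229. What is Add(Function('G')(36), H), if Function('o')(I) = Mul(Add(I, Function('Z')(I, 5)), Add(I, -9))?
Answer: Rational(-13040576, 1413) ≈ -9229.0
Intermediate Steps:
Function('Z')(V, L) = Add(-5, Mul(4, L))
Function('o')(I) = Mul(Add(-9, I), Add(15, I)) (Function('o')(I) = Mul(Add(I, Add(-5, Mul(4, 5))), Add(I, -9)) = Mul(Add(I, Add(-5, 20)), Add(-9, I)) = Mul(Add(I, 15), Add(-9, I)) = Mul(Add(15, I), Add(-9, I)) = Mul(Add(-9, I), Add(15, I)))
Function('G')(s) = Pow(Add(-135, Pow(s, 2), Mul(7, s)), -1) (Function('G')(s) = Pow(Add(s, Add(-135, Pow(s, 2), Mul(6, s))), -1) = Pow(Add(-135, Pow(s, 2), Mul(7, s)), -1))
Add(Function('G')(36), H) = Add(Pow(Add(-135, Pow(36, 2), Mul(7, 36)), -1), -9229) = Add(Pow(Add(-135, 1296, 252), -1), -9229) = Add(Pow(1413, -1), -9229) = Add(Rational(1, 1413), -9229) = Rational(-13040576, 1413)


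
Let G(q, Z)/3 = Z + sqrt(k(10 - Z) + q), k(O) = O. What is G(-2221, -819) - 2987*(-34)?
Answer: 99101 + 12*I*sqrt(87) ≈ 99101.0 + 111.93*I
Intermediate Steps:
G(q, Z) = 3*Z + 3*sqrt(10 + q - Z) (G(q, Z) = 3*(Z + sqrt((10 - Z) + q)) = 3*(Z + sqrt(10 + q - Z)) = 3*Z + 3*sqrt(10 + q - Z))
G(-2221, -819) - 2987*(-34) = (3*(-819) + 3*sqrt(10 - 2221 - 1*(-819))) - 2987*(-34) = (-2457 + 3*sqrt(10 - 2221 + 819)) - 1*(-101558) = (-2457 + 3*sqrt(-1392)) + 101558 = (-2457 + 3*(4*I*sqrt(87))) + 101558 = (-2457 + 12*I*sqrt(87)) + 101558 = 99101 + 12*I*sqrt(87)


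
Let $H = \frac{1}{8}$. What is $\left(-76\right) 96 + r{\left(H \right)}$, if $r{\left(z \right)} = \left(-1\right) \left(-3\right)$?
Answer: $-7293$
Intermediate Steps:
$H = \frac{1}{8} \approx 0.125$
$r{\left(z \right)} = 3$
$\left(-76\right) 96 + r{\left(H \right)} = \left(-76\right) 96 + 3 = -7296 + 3 = -7293$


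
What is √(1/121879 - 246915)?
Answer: 2*I*√916949139125159/121879 ≈ 496.91*I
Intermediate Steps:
√(1/121879 - 246915) = √(-30093753284/121879) = 2*I*√916949139125159/121879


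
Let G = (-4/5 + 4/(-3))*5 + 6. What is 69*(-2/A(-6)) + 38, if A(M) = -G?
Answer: 59/7 ≈ 8.4286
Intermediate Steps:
G = -14/3 (G = (-4*⅕ + 4*(-⅓))*5 + 6 = (-⅘ - 4/3)*5 + 6 = -32/15*5 + 6 = -32/3 + 6 = -14/3 ≈ -4.6667)
A(M) = 14/3 (A(M) = -1*(-14/3) = 14/3)
69*(-2/A(-6)) + 38 = 69*(-2/14/3) + 38 = 69*(-2*3/14) + 38 = 69*(-3/7) + 38 = -207/7 + 38 = 59/7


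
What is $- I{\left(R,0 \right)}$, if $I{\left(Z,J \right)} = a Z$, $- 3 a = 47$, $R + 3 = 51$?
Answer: $752$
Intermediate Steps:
$R = 48$ ($R = -3 + 51 = 48$)
$a = - \frac{47}{3}$ ($a = \left(- \frac{1}{3}\right) 47 = - \frac{47}{3} \approx -15.667$)
$I{\left(Z,J \right)} = - \frac{47 Z}{3}$
$- I{\left(R,0 \right)} = - \frac{\left(-47\right) 48}{3} = \left(-1\right) \left(-752\right) = 752$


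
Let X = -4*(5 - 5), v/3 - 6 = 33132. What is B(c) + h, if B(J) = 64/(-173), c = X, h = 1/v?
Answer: -6362323/17198622 ≈ -0.36993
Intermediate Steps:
v = 99414 (v = 18 + 3*33132 = 18 + 99396 = 99414)
h = 1/99414 ≈ 1.0059e-5
X = 0 (X = -4*0 = 0)
c = 0
B(J) = -64/173 (B(J) = 64*(-1/173) = -64/173)
B(c) + h = -64/173 + 1/99414 = -6362323/17198622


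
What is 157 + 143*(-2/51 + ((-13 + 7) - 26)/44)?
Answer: 2417/51 ≈ 47.392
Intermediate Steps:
157 + 143*(-2/51 + ((-13 + 7) - 26)/44) = 157 + 143*(-2*1/51 + (-6 - 26)*(1/44)) = 157 + 143*(-2/51 - 32*1/44) = 157 + 143*(-2/51 - 8/11) = 157 + 143*(-430/561) = 157 - 5590/51 = 2417/51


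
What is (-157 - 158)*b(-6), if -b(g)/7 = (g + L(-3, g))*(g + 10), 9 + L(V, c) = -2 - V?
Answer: -123480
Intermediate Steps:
L(V, c) = -11 - V (L(V, c) = -9 + (-2 - V) = -11 - V)
b(g) = -7*(-8 + g)*(10 + g) (b(g) = -7*(g + (-11 - 1*(-3)))*(g + 10) = -7*(g + (-11 + 3))*(10 + g) = -7*(g - 8)*(10 + g) = -7*(-8 + g)*(10 + g))
(-157 - 158)*b(-6) = (-157 - 158)*(560 - 14*(-6) - 7*(-6)²) = -315*(560 + 84 - 7*36) = -315*(560 + 84 - 252) = -315*392 = -123480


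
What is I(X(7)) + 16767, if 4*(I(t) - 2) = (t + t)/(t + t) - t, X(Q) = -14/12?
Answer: 402469/24 ≈ 16770.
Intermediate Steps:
X(Q) = -7/6 (X(Q) = -14*1/12 = -7/6)
I(t) = 9/4 - t/4 (I(t) = 2 + ((t + t)/(t + t) - t)/4 = 2 + ((2*t)/((2*t)) - t)/4 = 2 + ((2*t)*(1/(2*t)) - t)/4 = 2 + (1 - t)/4 = 2 + (1/4 - t/4) = 9/4 - t/4)
I(X(7)) + 16767 = (9/4 - 1/4*(-7/6)) + 16767 = (9/4 + 7/24) + 16767 = 61/24 + 16767 = 402469/24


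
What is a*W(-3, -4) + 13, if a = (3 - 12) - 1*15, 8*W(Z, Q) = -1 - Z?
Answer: 7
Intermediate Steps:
W(Z, Q) = -⅛ - Z/8 (W(Z, Q) = (-1 - Z)/8 = -⅛ - Z/8)
a = -24 (a = -9 - 15 = -24)
a*W(-3, -4) + 13 = -24*(-⅛ - ⅛*(-3)) + 13 = -24*(-⅛ + 3/8) + 13 = -24*¼ + 13 = -6 + 13 = 7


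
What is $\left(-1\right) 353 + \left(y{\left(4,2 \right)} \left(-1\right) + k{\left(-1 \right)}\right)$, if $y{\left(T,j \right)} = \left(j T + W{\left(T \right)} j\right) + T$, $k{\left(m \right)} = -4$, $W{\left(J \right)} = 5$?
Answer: $-379$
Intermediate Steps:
$y{\left(T,j \right)} = T + 5 j + T j$ ($y{\left(T,j \right)} = \left(j T + 5 j\right) + T = \left(T j + 5 j\right) + T = \left(5 j + T j\right) + T = T + 5 j + T j$)
$\left(-1\right) 353 + \left(y{\left(4,2 \right)} \left(-1\right) + k{\left(-1 \right)}\right) = \left(-1\right) 353 + \left(\left(4 + 5 \cdot 2 + 4 \cdot 2\right) \left(-1\right) - 4\right) = -353 + \left(\left(4 + 10 + 8\right) \left(-1\right) - 4\right) = -353 + \left(22 \left(-1\right) - 4\right) = -353 - 26 = -379$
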